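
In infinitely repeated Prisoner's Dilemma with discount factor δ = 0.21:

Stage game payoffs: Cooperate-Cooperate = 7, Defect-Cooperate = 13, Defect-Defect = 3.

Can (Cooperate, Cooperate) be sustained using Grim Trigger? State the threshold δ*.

δ* = 0.6; since δ = 0.21 < 0.6, cooperation cannot be sustained

Work:
For Grim Trigger:
Cooperate forever: 7/(1-δ)
Defect then punished: 13 + 3·δ/(1-δ)
Need: 7/(1-δ) ≥ 13 + 3·δ/(1-δ)
Solving: δ ≥ (T-R)/(T-P) = (13-7)/(13-3) = 0.6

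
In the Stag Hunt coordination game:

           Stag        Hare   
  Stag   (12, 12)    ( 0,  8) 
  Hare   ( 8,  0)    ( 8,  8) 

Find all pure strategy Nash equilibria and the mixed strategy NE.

Pure NE: (Stag, Stag) and (Hare, Hare); Mixed NE: p = 0.6667, q = 0.6667

Work:
Check pure NE:
(Stag, Stag): (12, 12) - no unilateral deviation beneficial
(Hare, Hare): (8, 8) - no unilateral deviation beneficial
Mixed NE: P1 plays Stag with p = 0.6667, P2 plays Stag with q = 0.6667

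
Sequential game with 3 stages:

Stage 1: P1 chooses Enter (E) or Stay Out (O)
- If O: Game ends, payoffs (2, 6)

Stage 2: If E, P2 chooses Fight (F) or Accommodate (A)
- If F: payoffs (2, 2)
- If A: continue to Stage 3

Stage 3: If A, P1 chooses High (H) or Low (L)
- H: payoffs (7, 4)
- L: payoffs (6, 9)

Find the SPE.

SPE: (E, A, H); Outcome (7, 4)

Work:
Stage 3: P1 chooses H (7 vs 6)
Stage 2: P2: F->2, A->4 (anticipating H). Choose A
Stage 1: P1: O->2, E->7 (anticipating A, H). Choose E
SPE path: E -> A -> H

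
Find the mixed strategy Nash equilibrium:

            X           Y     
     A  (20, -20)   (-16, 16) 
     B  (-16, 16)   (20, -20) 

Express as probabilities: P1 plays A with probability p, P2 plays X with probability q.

p = 0.5, q = 0.5

Work:
Find probabilities that make opponent indifferent:
P2 chooses q to make P1 indifferent between A and B
P1 chooses p to make P2 indifferent between X and Y
Mixed NE: P1 plays (A: 0.5, B: 0.5), P2 plays (X: 0.5, Y: 0.5)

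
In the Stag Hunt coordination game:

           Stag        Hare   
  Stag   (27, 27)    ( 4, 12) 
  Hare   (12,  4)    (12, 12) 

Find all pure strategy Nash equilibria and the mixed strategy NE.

Pure NE: (Stag, Stag) and (Hare, Hare); Mixed NE: p = 0.3478, q = 0.3478

Work:
Check pure NE:
(Stag, Stag): (27, 27) - no unilateral deviation beneficial
(Hare, Hare): (12, 12) - no unilateral deviation beneficial
Mixed NE: P1 plays Stag with p = 0.3478, P2 plays Stag with q = 0.3478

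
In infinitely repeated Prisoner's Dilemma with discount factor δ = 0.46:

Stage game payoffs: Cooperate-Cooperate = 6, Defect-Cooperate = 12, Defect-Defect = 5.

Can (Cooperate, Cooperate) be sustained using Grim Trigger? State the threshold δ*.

δ* = 0.8571; since δ = 0.46 < 0.8571, cooperation cannot be sustained

Work:
For Grim Trigger:
Cooperate forever: 6/(1-δ)
Defect then punished: 12 + 5·δ/(1-δ)
Need: 6/(1-δ) ≥ 12 + 5·δ/(1-δ)
Solving: δ ≥ (T-R)/(T-P) = (12-6)/(12-5) = 0.8571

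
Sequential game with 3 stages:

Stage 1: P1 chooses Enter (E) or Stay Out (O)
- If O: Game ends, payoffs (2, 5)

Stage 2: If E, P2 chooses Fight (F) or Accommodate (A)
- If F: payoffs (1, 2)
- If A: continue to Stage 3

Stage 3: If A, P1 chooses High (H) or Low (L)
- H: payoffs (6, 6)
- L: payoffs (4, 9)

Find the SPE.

SPE: (E, A, H); Outcome (6, 6)

Work:
Stage 3: P1 chooses H (6 vs 4)
Stage 2: P2: F->2, A->6 (anticipating H). Choose A
Stage 1: P1: O->2, E->6 (anticipating A, H). Choose E
SPE path: E -> A -> H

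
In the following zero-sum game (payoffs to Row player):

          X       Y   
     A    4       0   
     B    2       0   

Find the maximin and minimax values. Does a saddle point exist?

Maximin = 0, Minimax = 0, Saddle: True

Work:
Row minimums: [0, 0] → maximin = 0
Column maximums: [4, 0] → minimax = 0
Saddle point exists! Game value = 0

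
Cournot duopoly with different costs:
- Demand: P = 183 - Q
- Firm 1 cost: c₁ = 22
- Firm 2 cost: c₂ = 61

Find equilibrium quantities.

q₁* = 66.67, q₂* = 27.67

Work:
Reaction: q₁ = (183 - 22 - q₂)/2
Reaction: q₂ = (183 - 61 - q₁)/2
Solve simultaneously:
q₁* = (183 - 2×22 + 61)/3 = 66.67
q₂* = (183 - 2×61 + 22)/3 = 27.67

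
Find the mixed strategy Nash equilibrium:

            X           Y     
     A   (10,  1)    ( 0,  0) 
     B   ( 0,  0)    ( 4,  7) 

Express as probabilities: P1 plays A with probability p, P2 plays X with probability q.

p = 0.875, q = 0.2857

Work:
Find probabilities that make opponent indifferent:
P2 chooses q to make P1 indifferent between A and B
P1 chooses p to make P2 indifferent between X and Y
Mixed NE: P1 plays (A: 0.875, B: 0.125), P2 plays (X: 0.2857, Y: 0.7143)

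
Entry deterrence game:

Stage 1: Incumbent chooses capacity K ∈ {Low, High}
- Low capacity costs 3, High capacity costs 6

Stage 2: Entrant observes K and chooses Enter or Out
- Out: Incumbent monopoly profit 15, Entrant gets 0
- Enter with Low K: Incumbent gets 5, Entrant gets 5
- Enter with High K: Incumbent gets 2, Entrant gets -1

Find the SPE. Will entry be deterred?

SPE: (High, Enter|Low, Out|High); Entry deterred. Incumbent net profit = 9

Work:
After Low K: Entrant enters (5 > 0)
After High K: Entrant stays out (-1 < 0)
Incumbent: Low → 5−3=2, High → 15−6=9
Incumbent chooses High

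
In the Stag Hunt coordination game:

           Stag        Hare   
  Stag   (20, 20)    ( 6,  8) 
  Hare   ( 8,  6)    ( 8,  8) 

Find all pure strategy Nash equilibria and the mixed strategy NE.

Pure NE: (Stag, Stag) and (Hare, Hare); Mixed NE: p = 0.1429, q = 0.1429

Work:
Check pure NE:
(Stag, Stag): (20, 20) - no unilateral deviation beneficial
(Hare, Hare): (8, 8) - no unilateral deviation beneficial
Mixed NE: P1 plays Stag with p = 0.1429, P2 plays Stag with q = 0.1429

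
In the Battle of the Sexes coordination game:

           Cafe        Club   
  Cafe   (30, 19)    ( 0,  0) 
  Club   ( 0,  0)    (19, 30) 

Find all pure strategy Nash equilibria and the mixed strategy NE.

Pure NE: (Cafe, Cafe) and (Club, Club); Mixed NE: p = 0.6122, q = 0.3878

Work:
Check pure NE:
(Cafe, Cafe): (30, 19) - no unilateral deviation beneficial
(Club, Club): (19, 30) - no unilateral deviation beneficial
Mixed NE: P1 plays Cafe with p = 0.6122, P2 plays Cafe with q = 0.3878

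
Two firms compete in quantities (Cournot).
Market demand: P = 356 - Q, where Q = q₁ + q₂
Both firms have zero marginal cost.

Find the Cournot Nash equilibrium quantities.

q₁* = q₂* = 118.67; P* = 118.67

Work:
Profit: π_i = P·q_i = (a - q_i - q_j)·q_i
FOC: ∂π_i/∂q_i = a - 2q_i - q_j = 0
Reaction function: q_i = (356 - q_j)/2
Symmetry: q* = 356/3 = 118.67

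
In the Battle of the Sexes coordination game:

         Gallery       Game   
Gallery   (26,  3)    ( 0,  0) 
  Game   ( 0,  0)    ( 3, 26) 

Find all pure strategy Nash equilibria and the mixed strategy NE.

Pure NE: (Gallery, Gallery) and (Game, Game); Mixed NE: p = 0.8966, q = 0.1034

Work:
Check pure NE:
(Gallery, Gallery): (26, 3) - no unilateral deviation beneficial
(Game, Game): (3, 26) - no unilateral deviation beneficial
Mixed NE: P1 plays Gallery with p = 0.8966, P2 plays Gallery with q = 0.1034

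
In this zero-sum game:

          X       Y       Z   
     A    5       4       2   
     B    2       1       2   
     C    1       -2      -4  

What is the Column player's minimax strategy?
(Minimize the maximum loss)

Column should play Z, value = 2

Work:
Column player minimizes Row's maximum payoff:
Column X: max payoff to Row = 5
Column Y: max payoff to Row = 4
Column Z: max payoff to Row = 2
Minimum is 2, achieved by column Z.
Minimax strategy: Z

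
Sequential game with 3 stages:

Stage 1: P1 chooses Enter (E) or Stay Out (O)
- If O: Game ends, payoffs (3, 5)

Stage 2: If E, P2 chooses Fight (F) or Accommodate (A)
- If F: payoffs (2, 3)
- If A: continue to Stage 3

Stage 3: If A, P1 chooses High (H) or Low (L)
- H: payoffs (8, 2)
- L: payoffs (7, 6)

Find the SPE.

SPE: (O, F, H); Outcome (3, 5)

Work:
Stage 3: P1 chooses H (8 vs 7)
Stage 2: P2: F->3, A->2 (anticipating H). Choose F
Stage 1: P1: O->3, E->2 (anticipating F, H). Choose O
SPE path: O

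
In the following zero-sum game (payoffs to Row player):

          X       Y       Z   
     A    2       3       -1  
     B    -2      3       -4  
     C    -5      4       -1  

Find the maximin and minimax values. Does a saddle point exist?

Maximin = -1, Minimax = -1, Saddle: True

Work:
Row minimums: [-1, -4, -5] → maximin = -1
Column maximums: [2, 4, -1] → minimax = -1
Saddle point exists! Game value = -1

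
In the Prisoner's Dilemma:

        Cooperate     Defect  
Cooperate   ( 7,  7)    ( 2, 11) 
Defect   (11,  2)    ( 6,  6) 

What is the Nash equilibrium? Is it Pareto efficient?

(Defect, Defect) is NE; not Pareto efficient

Work:
Defect dominates Cooperate for both players:
If P2 cooperates: Defect (11) > Cooperate (7)
If P2 defects: Defect (6) > Cooperate (2)
NE: (Defect, Defect) with payoff (6, 6)
But (Cooperate, Cooperate) = (7, 7) Pareto dominates (6, 6)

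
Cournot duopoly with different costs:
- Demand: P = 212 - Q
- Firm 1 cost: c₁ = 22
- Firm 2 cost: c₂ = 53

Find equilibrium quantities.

q₁* = 73.67, q₂* = 42.67

Work:
Reaction: q₁ = (212 - 22 - q₂)/2
Reaction: q₂ = (212 - 53 - q₁)/2
Solve simultaneously:
q₁* = (212 - 2×22 + 53)/3 = 73.67
q₂* = (212 - 2×53 + 22)/3 = 42.67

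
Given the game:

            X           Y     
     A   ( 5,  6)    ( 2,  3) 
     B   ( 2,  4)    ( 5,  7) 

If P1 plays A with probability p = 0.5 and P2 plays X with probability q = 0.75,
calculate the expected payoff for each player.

E[P1] = 3.5, E[P2] = 5.0

Work:
E[P1] = p·q·π₁(A,X) + p·(1-q)·π₁(A,Y) + (1-p)·q·π₁(B,X) + (1-p)·(1-q)·π₁(B,Y)
= 0.5·0.75·5 + 0.5·0.25·2 + 0.5·0.75·2 + 0.5·0.25·5
= 3.5

E[P2] = 5.0 (similar calculation)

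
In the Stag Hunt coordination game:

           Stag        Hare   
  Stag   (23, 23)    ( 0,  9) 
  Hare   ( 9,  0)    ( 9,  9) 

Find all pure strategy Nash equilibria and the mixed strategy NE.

Pure NE: (Stag, Stag) and (Hare, Hare); Mixed NE: p = 0.3913, q = 0.3913

Work:
Check pure NE:
(Stag, Stag): (23, 23) - no unilateral deviation beneficial
(Hare, Hare): (9, 9) - no unilateral deviation beneficial
Mixed NE: P1 plays Stag with p = 0.3913, P2 plays Stag with q = 0.3913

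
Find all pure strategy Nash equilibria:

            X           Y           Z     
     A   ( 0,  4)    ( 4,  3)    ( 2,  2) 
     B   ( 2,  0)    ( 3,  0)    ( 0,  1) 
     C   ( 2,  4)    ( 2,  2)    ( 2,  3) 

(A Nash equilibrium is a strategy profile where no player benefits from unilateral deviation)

Nash equilibrium: (C, X)

Work:
Best responses:
  P1 vs X: payoffs [0, 2, 2] → best response B/C (payoff 2)
  P1 vs Y: payoffs [4, 3, 2] → best response A (payoff 4)
  P1 vs Z: payoffs [2, 0, 2] → best response A/C (payoff 2)
  P2 vs A: payoffs [4, 3, 2] → best response X (payoff 4)
  P2 vs B: payoffs [0, 0, 1] → best response Z (payoff 1)
  P2 vs C: payoffs [4, 2, 3] → best response X (payoff 4)
Mutual best responses: (C,X) → Nash equilibria.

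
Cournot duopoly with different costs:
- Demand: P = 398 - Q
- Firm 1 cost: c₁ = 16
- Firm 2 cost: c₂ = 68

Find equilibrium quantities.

q₁* = 144.67, q₂* = 92.67

Work:
Reaction: q₁ = (398 - 16 - q₂)/2
Reaction: q₂ = (398 - 68 - q₁)/2
Solve simultaneously:
q₁* = (398 - 2×16 + 68)/3 = 144.67
q₂* = (398 - 2×68 + 16)/3 = 92.67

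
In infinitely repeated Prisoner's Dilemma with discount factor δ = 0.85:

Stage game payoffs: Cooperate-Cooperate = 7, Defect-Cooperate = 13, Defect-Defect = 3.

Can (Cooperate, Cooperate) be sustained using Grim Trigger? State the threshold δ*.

δ* = 0.6; since δ = 0.85 ≥ 0.6, cooperation can be sustained

Work:
For Grim Trigger:
Cooperate forever: 7/(1-δ)
Defect then punished: 13 + 3·δ/(1-δ)
Need: 7/(1-δ) ≥ 13 + 3·δ/(1-δ)
Solving: δ ≥ (T-R)/(T-P) = (13-7)/(13-3) = 0.6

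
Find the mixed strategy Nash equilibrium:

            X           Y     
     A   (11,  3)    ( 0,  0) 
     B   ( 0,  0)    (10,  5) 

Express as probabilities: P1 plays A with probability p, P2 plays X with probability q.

p = 0.625, q = 0.4762

Work:
Find probabilities that make opponent indifferent:
P2 chooses q to make P1 indifferent between A and B
P1 chooses p to make P2 indifferent between X and Y
Mixed NE: P1 plays (A: 0.625, B: 0.375), P2 plays (X: 0.4762, Y: 0.5238)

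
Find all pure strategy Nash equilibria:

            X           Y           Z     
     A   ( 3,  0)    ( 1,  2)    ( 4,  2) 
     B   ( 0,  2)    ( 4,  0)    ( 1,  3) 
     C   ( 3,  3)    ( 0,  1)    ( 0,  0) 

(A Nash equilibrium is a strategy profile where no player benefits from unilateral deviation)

Nash equilibrium: (A, Z), (C, X)

Work:
Best responses:
  P1 vs X: payoffs [3, 0, 3] → best response A/C (payoff 3)
  P1 vs Y: payoffs [1, 4, 0] → best response B (payoff 4)
  P1 vs Z: payoffs [4, 1, 0] → best response A (payoff 4)
  P2 vs A: payoffs [0, 2, 2] → best response Y/Z (payoff 2)
  P2 vs B: payoffs [2, 0, 3] → best response Z (payoff 3)
  P2 vs C: payoffs [3, 1, 0] → best response X (payoff 3)
Mutual best responses: (A,Z), (C,X) → Nash equilibria.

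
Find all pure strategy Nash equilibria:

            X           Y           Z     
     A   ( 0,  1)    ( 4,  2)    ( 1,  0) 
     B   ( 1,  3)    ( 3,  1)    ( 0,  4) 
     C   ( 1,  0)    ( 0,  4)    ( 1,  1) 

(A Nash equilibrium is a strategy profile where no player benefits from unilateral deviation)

Nash equilibrium: (A, Y)

Work:
Best responses:
  P1 vs X: payoffs [0, 1, 1] → best response B/C (payoff 1)
  P1 vs Y: payoffs [4, 3, 0] → best response A (payoff 4)
  P1 vs Z: payoffs [1, 0, 1] → best response A/C (payoff 1)
  P2 vs A: payoffs [1, 2, 0] → best response Y (payoff 2)
  P2 vs B: payoffs [3, 1, 4] → best response Z (payoff 4)
  P2 vs C: payoffs [0, 4, 1] → best response Y (payoff 4)
Mutual best responses: (A,Y) → Nash equilibria.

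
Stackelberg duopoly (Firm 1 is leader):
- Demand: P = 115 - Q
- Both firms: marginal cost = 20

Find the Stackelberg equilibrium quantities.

q₁* (leader) = 47.5, q₂* (follower) = 23.75

Work:
Follower's reaction: q₂ = (a - c - q₁)/2
Leader substitutes: π₁ = q₁·(a - q₁ - (a-c-q₁)/2 - c)
FOC: q₁* = (115 - 20)/2 = 47.50
Then: q₂* = (115 - 20 - 47.5)/2 = 23.75
Leader has first-mover advantage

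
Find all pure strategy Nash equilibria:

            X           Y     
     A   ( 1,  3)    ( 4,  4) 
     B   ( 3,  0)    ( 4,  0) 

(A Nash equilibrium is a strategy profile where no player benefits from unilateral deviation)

Nash equilibrium: (A, Y), (B, X), (B, Y)

Work:
Best responses:
  P1 vs X: payoffs [1, 3] → best response B (payoff 3)
  P1 vs Y: payoffs [4, 4] → best response A/B (payoff 4)
  P2 vs A: payoffs [3, 4] → best response Y (payoff 4)
  P2 vs B: payoffs [0, 0] → best response X/Y (payoff 0)
Mutual best responses: (A,Y), (B,X), (B,Y) → Nash equilibria.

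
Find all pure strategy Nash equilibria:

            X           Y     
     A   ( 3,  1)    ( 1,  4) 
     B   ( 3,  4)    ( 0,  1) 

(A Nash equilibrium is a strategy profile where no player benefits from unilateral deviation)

Nash equilibrium: (A, Y), (B, X)

Work:
Best responses:
  P1 vs X: payoffs [3, 3] → best response A/B (payoff 3)
  P1 vs Y: payoffs [1, 0] → best response A (payoff 1)
  P2 vs A: payoffs [1, 4] → best response Y (payoff 4)
  P2 vs B: payoffs [4, 1] → best response X (payoff 4)
Mutual best responses: (A,Y), (B,X) → Nash equilibria.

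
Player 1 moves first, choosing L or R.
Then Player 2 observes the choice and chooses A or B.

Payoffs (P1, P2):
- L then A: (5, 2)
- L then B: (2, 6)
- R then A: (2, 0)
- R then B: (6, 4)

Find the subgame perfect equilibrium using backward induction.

P1 plays R, P2 plays B after L and B after R; Payoff (6, 4)

Work:
Backward induction:
After L: P2 chooses B → P1 gets 2
After R: P2 chooses B → P1 gets 6
P1 chooses R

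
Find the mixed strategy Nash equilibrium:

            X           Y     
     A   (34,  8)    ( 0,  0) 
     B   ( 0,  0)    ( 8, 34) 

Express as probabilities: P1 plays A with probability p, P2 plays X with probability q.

p = 0.8095, q = 0.1905

Work:
Find probabilities that make opponent indifferent:
P2 chooses q to make P1 indifferent between A and B
P1 chooses p to make P2 indifferent between X and Y
Mixed NE: P1 plays (A: 0.8095, B: 0.1905), P2 plays (X: 0.1905, Y: 0.8095)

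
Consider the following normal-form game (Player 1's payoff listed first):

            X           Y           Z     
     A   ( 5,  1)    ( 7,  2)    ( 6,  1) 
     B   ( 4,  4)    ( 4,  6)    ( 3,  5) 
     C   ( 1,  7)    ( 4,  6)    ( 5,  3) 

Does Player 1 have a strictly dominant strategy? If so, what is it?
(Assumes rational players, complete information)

Yes, Player 1's strictly dominant strategy is A

Work:
A strategy strictly dominates another if it gives a strictly higher payoff against every opponent action. Compare each pair of P1's strategies column-by-column:
  A vs B: [5 vs 4, 7 vs 4, 6 vs 3] → A strictly dominates B
  A vs C: [5 vs 1, 7 vs 4, 6 vs 5] → A strictly dominates C
  B vs A: [4 vs 5, 4 vs 7, 3 vs 6] → B does not strictly dominate A (column X: 4 ≤ 5)
  B vs C: [4 vs 1, 4 vs 4, 3 vs 5] → B does not strictly dominate C (column Y: 4 ≤ 4)
  C vs A: [1 vs 5, 4 vs 7, 5 vs 6] → C does not strictly dominate A (column X: 1 ≤ 5)
  C vs B: [1 vs 4, 4 vs 4, 5 vs 3] → C does not strictly dominate B (column X: 1 ≤ 4)
A strictly dominates every other strategy → strictly dominant.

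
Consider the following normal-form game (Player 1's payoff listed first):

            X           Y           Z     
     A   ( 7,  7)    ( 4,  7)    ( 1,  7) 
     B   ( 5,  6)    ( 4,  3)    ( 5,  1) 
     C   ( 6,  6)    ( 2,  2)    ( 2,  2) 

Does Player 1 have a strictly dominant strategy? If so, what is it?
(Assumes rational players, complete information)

No strictly dominant strategy exists for Player 1

Work:
A strategy strictly dominates another if it gives a strictly higher payoff against every opponent action. Compare each pair of P1's strategies column-by-column:
  A vs B: [7 vs 5, 4 vs 4, 1 vs 5] → A does not strictly dominate B (column Y: 4 ≤ 4)
  A vs C: [7 vs 6, 4 vs 2, 1 vs 2] → A does not strictly dominate C (column Z: 1 ≤ 2)
  B vs A: [5 vs 7, 4 vs 4, 5 vs 1] → B does not strictly dominate A (column X: 5 ≤ 7)
  B vs C: [5 vs 6, 4 vs 2, 5 vs 2] → B does not strictly dominate C (column X: 5 ≤ 6)
  C vs A: [6 vs 7, 2 vs 4, 2 vs 1] → C does not strictly dominate A (column X: 6 ≤ 7)
  C vs B: [6 vs 5, 2 vs 4, 2 vs 5] → C does not strictly dominate B (column Y: 2 ≤ 4)
No single strategy strictly dominates all others → no strictly dominant strategy.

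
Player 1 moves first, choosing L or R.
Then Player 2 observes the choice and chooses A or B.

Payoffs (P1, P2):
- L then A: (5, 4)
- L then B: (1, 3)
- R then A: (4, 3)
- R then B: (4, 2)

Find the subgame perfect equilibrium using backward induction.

P1 plays L, P2 plays A after L and A after R; Payoff (5, 4)

Work:
Backward induction:
After L: P2 chooses A → P1 gets 5
After R: P2 chooses A → P1 gets 4
P1 chooses L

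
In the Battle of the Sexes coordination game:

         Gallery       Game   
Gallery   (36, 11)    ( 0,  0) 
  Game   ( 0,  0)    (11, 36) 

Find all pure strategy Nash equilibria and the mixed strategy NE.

Pure NE: (Gallery, Gallery) and (Game, Game); Mixed NE: p = 0.766, q = 0.234

Work:
Check pure NE:
(Gallery, Gallery): (36, 11) - no unilateral deviation beneficial
(Game, Game): (11, 36) - no unilateral deviation beneficial
Mixed NE: P1 plays Gallery with p = 0.766, P2 plays Gallery with q = 0.234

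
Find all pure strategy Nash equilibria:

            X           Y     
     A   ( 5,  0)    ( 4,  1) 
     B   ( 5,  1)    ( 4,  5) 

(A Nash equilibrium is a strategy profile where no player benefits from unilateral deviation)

Nash equilibrium: (A, Y), (B, Y)

Work:
Best responses:
  P1 vs X: payoffs [5, 5] → best response A/B (payoff 5)
  P1 vs Y: payoffs [4, 4] → best response A/B (payoff 4)
  P2 vs A: payoffs [0, 1] → best response Y (payoff 1)
  P2 vs B: payoffs [1, 5] → best response Y (payoff 5)
Mutual best responses: (A,Y), (B,Y) → Nash equilibria.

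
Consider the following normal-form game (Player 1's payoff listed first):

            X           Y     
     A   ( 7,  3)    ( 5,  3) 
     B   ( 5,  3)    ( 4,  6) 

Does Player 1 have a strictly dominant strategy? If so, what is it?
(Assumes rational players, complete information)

Yes, Player 1's strictly dominant strategy is A

Work:
A strategy strictly dominates another if it gives a strictly higher payoff against every opponent action. Compare each pair of P1's strategies column-by-column:
  A vs B: [7 vs 5, 5 vs 4] → A strictly dominates B
  B vs A: [5 vs 7, 4 vs 5] → B does not strictly dominate A (column X: 5 ≤ 7)
A strictly dominates every other strategy → strictly dominant.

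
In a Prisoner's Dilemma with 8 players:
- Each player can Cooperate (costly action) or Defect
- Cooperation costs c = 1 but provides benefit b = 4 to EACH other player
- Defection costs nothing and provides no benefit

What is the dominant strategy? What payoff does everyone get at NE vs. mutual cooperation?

Dominant: Defect; NE payoff = 0; Coop payoff = 27

Work:
Defect dominates (saves cost c = 1, benefit to others is external)
NE: All defect → everyone gets 0
If all cooperate: each receives (7)×4 - 1 = 27
Social dilemma: 27 > 0 but NE gives 0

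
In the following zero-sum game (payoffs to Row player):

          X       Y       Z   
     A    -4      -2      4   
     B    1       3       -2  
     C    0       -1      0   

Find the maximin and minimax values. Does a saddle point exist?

Maximin = -1, Minimax = 1, Saddle: False

Work:
Row minimums: [-4, -2, -1] → maximin = -1
Column maximums: [1, 3, 4] → minimax = 1
No saddle point (maximin ≠ minimax). Mixed strategy needed.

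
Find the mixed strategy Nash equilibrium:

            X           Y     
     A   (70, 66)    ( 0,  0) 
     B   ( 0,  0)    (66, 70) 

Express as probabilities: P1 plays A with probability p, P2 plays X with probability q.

p = 0.5147, q = 0.4853

Work:
Find probabilities that make opponent indifferent:
P2 chooses q to make P1 indifferent between A and B
P1 chooses p to make P2 indifferent between X and Y
Mixed NE: P1 plays (A: 0.5147, B: 0.4853), P2 plays (X: 0.4853, Y: 0.5147)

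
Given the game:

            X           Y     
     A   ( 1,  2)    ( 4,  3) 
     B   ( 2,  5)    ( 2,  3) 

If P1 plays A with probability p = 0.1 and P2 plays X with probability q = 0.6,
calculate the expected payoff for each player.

E[P1] = 2.02, E[P2] = 4.02

Work:
E[P1] = p·q·π₁(A,X) + p·(1-q)·π₁(A,Y) + (1-p)·q·π₁(B,X) + (1-p)·(1-q)·π₁(B,Y)
= 0.1·0.6·1 + 0.1·0.4·4 + 0.9·0.6·2 + 0.9·0.4·2
= 2.02

E[P2] = 4.02 (similar calculation)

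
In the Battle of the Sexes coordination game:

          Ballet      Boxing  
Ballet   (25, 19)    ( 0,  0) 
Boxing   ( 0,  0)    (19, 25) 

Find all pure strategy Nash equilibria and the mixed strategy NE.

Pure NE: (Ballet, Ballet) and (Boxing, Boxing); Mixed NE: p = 0.5682, q = 0.4318

Work:
Check pure NE:
(Ballet, Ballet): (25, 19) - no unilateral deviation beneficial
(Boxing, Boxing): (19, 25) - no unilateral deviation beneficial
Mixed NE: P1 plays Ballet with p = 0.5682, P2 plays Ballet with q = 0.4318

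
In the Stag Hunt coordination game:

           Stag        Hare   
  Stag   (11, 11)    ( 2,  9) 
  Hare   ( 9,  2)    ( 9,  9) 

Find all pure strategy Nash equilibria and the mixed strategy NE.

Pure NE: (Stag, Stag) and (Hare, Hare); Mixed NE: p = 0.7778, q = 0.7778

Work:
Check pure NE:
(Stag, Stag): (11, 11) - no unilateral deviation beneficial
(Hare, Hare): (9, 9) - no unilateral deviation beneficial
Mixed NE: P1 plays Stag with p = 0.7778, P2 plays Stag with q = 0.7778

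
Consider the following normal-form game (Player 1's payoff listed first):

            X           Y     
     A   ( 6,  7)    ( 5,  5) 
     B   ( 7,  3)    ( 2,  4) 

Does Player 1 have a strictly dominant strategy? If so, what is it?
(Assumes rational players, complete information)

No strictly dominant strategy exists for Player 1

Work:
A strategy strictly dominates another if it gives a strictly higher payoff against every opponent action. Compare each pair of P1's strategies column-by-column:
  A vs B: [6 vs 7, 5 vs 2] → A does not strictly dominate B (column X: 6 ≤ 7)
  B vs A: [7 vs 6, 2 vs 5] → B does not strictly dominate A (column Y: 2 ≤ 5)
No single strategy strictly dominates all others → no strictly dominant strategy.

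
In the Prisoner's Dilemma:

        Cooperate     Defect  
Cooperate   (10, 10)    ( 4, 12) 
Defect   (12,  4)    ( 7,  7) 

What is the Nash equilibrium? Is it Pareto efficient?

(Defect, Defect) is NE; not Pareto efficient

Work:
Defect dominates Cooperate for both players:
If P2 cooperates: Defect (12) > Cooperate (10)
If P2 defects: Defect (7) > Cooperate (4)
NE: (Defect, Defect) with payoff (7, 7)
But (Cooperate, Cooperate) = (10, 10) Pareto dominates (7, 7)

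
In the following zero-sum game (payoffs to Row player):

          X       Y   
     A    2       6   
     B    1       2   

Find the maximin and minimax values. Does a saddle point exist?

Maximin = 2, Minimax = 2, Saddle: True

Work:
Row minimums: [2, 1] → maximin = 2
Column maximums: [2, 6] → minimax = 2
Saddle point exists! Game value = 2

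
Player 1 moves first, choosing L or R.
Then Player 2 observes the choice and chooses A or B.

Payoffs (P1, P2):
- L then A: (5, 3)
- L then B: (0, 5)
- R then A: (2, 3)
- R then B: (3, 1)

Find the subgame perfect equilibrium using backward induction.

P1 plays R, P2 plays B after L and A after R; Payoff (2, 3)

Work:
Backward induction:
After L: P2 chooses B → P1 gets 0
After R: P2 chooses A → P1 gets 2
P1 chooses R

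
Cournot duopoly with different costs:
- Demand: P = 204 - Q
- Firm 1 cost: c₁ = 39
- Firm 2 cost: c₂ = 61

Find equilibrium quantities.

q₁* = 62.33, q₂* = 40.33

Work:
Reaction: q₁ = (204 - 39 - q₂)/2
Reaction: q₂ = (204 - 61 - q₁)/2
Solve simultaneously:
q₁* = (204 - 2×39 + 61)/3 = 62.33
q₂* = (204 - 2×61 + 39)/3 = 40.33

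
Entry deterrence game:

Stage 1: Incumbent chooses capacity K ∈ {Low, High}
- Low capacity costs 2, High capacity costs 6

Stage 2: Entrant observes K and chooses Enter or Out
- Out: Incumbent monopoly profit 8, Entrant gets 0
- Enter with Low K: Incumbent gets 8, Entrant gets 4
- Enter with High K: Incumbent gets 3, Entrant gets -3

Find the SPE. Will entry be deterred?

SPE: (Low, Enter|Low, Out|High); Entry not deterred. Incumbent net profit = 6, Entrant gets 4

Work:
After Low K: Entrant enters (4 > 0)
After High K: Entrant stays out (-3 < 0)
Incumbent: Low → 8−2=6, High → 8−6=2
Incumbent chooses Low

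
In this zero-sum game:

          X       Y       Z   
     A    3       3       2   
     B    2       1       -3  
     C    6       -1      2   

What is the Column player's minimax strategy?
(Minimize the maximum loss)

Column should play Z, value = 2

Work:
Column player minimizes Row's maximum payoff:
Column X: max payoff to Row = 6
Column Y: max payoff to Row = 3
Column Z: max payoff to Row = 2
Minimum is 2, achieved by column Z.
Minimax strategy: Z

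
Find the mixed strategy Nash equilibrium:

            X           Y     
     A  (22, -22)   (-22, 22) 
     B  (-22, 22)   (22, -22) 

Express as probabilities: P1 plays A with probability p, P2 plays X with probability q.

p = 0.5, q = 0.5

Work:
Find probabilities that make opponent indifferent:
P2 chooses q to make P1 indifferent between A and B
P1 chooses p to make P2 indifferent between X and Y
Mixed NE: P1 plays (A: 0.5, B: 0.5), P2 plays (X: 0.5, Y: 0.5)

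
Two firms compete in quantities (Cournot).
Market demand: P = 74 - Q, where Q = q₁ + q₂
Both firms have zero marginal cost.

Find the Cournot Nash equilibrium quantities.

q₁* = q₂* = 24.67; P* = 24.67

Work:
Profit: π_i = P·q_i = (a - q_i - q_j)·q_i
FOC: ∂π_i/∂q_i = a - 2q_i - q_j = 0
Reaction function: q_i = (74 - q_j)/2
Symmetry: q* = 74/3 = 24.67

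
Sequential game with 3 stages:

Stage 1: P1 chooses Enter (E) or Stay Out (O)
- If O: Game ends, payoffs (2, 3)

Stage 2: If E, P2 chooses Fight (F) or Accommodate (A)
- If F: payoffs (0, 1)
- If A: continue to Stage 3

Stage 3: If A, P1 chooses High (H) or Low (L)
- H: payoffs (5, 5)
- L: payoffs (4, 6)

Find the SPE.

SPE: (E, A, H); Outcome (5, 5)

Work:
Stage 3: P1 chooses H (5 vs 4)
Stage 2: P2: F->1, A->5 (anticipating H). Choose A
Stage 1: P1: O->2, E->5 (anticipating A, H). Choose E
SPE path: E -> A -> H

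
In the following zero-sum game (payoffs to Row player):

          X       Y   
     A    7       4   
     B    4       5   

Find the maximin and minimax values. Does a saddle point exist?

Maximin = 4, Minimax = 5, Saddle: False

Work:
Row minimums: [4, 4] → maximin = 4
Column maximums: [7, 5] → minimax = 5
No saddle point (maximin ≠ minimax). Mixed strategy needed.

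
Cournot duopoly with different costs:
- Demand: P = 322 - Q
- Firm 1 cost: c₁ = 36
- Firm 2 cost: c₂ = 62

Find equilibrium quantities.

q₁* = 104.0, q₂* = 78.0

Work:
Reaction: q₁ = (322 - 36 - q₂)/2
Reaction: q₂ = (322 - 62 - q₁)/2
Solve simultaneously:
q₁* = (322 - 2×36 + 62)/3 = 104.0
q₂* = (322 - 2×62 + 36)/3 = 78.0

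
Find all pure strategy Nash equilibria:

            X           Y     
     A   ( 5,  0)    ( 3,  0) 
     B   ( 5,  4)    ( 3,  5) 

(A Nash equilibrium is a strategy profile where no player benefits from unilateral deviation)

Nash equilibrium: (A, X), (A, Y), (B, Y)

Work:
Best responses:
  P1 vs X: payoffs [5, 5] → best response A/B (payoff 5)
  P1 vs Y: payoffs [3, 3] → best response A/B (payoff 3)
  P2 vs A: payoffs [0, 0] → best response X/Y (payoff 0)
  P2 vs B: payoffs [4, 5] → best response Y (payoff 5)
Mutual best responses: (A,X), (A,Y), (B,Y) → Nash equilibria.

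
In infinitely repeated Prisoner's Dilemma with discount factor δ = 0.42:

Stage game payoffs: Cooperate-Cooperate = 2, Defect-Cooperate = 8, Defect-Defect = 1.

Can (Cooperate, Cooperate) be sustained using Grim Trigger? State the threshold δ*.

δ* = 0.8571; since δ = 0.42 < 0.8571, cooperation cannot be sustained

Work:
For Grim Trigger:
Cooperate forever: 2/(1-δ)
Defect then punished: 8 + 1·δ/(1-δ)
Need: 2/(1-δ) ≥ 8 + 1·δ/(1-δ)
Solving: δ ≥ (T-R)/(T-P) = (8-2)/(8-1) = 0.8571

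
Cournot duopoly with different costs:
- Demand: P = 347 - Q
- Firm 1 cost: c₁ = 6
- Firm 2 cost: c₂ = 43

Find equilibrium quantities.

q₁* = 126.0, q₂* = 89.0

Work:
Reaction: q₁ = (347 - 6 - q₂)/2
Reaction: q₂ = (347 - 43 - q₁)/2
Solve simultaneously:
q₁* = (347 - 2×6 + 43)/3 = 126.0
q₂* = (347 - 2×43 + 6)/3 = 89.0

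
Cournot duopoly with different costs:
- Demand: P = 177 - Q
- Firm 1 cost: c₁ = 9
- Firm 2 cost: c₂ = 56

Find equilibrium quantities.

q₁* = 71.67, q₂* = 24.67

Work:
Reaction: q₁ = (177 - 9 - q₂)/2
Reaction: q₂ = (177 - 56 - q₁)/2
Solve simultaneously:
q₁* = (177 - 2×9 + 56)/3 = 71.67
q₂* = (177 - 2×56 + 9)/3 = 24.67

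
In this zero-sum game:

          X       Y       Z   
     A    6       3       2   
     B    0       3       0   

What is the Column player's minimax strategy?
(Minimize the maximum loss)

Column should play Z, value = 2

Work:
Column player minimizes Row's maximum payoff:
Column X: max payoff to Row = 6
Column Y: max payoff to Row = 3
Column Z: max payoff to Row = 2
Minimum is 2, achieved by column Z.
Minimax strategy: Z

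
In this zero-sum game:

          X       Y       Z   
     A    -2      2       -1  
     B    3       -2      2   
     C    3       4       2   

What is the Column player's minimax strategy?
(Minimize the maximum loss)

Column should play Z, value = 2

Work:
Column player minimizes Row's maximum payoff:
Column X: max payoff to Row = 3
Column Y: max payoff to Row = 4
Column Z: max payoff to Row = 2
Minimum is 2, achieved by column Z.
Minimax strategy: Z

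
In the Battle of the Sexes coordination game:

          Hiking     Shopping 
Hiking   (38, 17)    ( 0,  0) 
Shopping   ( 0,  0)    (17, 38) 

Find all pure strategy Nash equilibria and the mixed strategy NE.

Pure NE: (Hiking, Hiking) and (Shopping, Shopping); Mixed NE: p = 0.6909, q = 0.3091

Work:
Check pure NE:
(Hiking, Hiking): (38, 17) - no unilateral deviation beneficial
(Shopping, Shopping): (17, 38) - no unilateral deviation beneficial
Mixed NE: P1 plays Hiking with p = 0.6909, P2 plays Hiking with q = 0.3091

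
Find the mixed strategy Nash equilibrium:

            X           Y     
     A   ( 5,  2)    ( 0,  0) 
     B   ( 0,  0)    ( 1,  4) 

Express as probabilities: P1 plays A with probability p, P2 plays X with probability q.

p = 0.6667, q = 0.1667

Work:
Find probabilities that make opponent indifferent:
P2 chooses q to make P1 indifferent between A and B
P1 chooses p to make P2 indifferent between X and Y
Mixed NE: P1 plays (A: 0.6667, B: 0.3333), P2 plays (X: 0.1667, Y: 0.8333)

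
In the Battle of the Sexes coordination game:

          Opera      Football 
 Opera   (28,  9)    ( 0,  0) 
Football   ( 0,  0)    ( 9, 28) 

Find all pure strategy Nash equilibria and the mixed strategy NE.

Pure NE: (Opera, Opera) and (Football, Football); Mixed NE: p = 0.7568, q = 0.2432

Work:
Check pure NE:
(Opera, Opera): (28, 9) - no unilateral deviation beneficial
(Football, Football): (9, 28) - no unilateral deviation beneficial
Mixed NE: P1 plays Opera with p = 0.7568, P2 plays Opera with q = 0.2432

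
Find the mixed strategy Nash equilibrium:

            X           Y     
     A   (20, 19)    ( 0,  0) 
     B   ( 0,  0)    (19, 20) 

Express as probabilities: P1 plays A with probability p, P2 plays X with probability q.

p = 0.5128, q = 0.4872

Work:
Find probabilities that make opponent indifferent:
P2 chooses q to make P1 indifferent between A and B
P1 chooses p to make P2 indifferent between X and Y
Mixed NE: P1 plays (A: 0.5128, B: 0.4872), P2 plays (X: 0.4872, Y: 0.5128)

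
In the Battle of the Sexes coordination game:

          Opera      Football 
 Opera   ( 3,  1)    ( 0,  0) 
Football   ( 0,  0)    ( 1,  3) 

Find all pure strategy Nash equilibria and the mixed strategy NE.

Pure NE: (Opera, Opera) and (Football, Football); Mixed NE: p = 0.75, q = 0.25

Work:
Check pure NE:
(Opera, Opera): (3, 1) - no unilateral deviation beneficial
(Football, Football): (1, 3) - no unilateral deviation beneficial
Mixed NE: P1 plays Opera with p = 0.75, P2 plays Opera with q = 0.25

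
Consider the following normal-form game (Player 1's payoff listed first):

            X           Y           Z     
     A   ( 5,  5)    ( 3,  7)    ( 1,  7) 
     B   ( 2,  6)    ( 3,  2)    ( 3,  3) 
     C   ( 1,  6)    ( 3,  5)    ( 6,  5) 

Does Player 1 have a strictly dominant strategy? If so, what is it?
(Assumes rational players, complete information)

No strictly dominant strategy exists for Player 1

Work:
A strategy strictly dominates another if it gives a strictly higher payoff against every opponent action. Compare each pair of P1's strategies column-by-column:
  A vs B: [5 vs 2, 3 vs 3, 1 vs 3] → A does not strictly dominate B (column Y: 3 ≤ 3)
  A vs C: [5 vs 1, 3 vs 3, 1 vs 6] → A does not strictly dominate C (column Y: 3 ≤ 3)
  B vs A: [2 vs 5, 3 vs 3, 3 vs 1] → B does not strictly dominate A (column X: 2 ≤ 5)
  B vs C: [2 vs 1, 3 vs 3, 3 vs 6] → B does not strictly dominate C (column Y: 3 ≤ 3)
  C vs A: [1 vs 5, 3 vs 3, 6 vs 1] → C does not strictly dominate A (column X: 1 ≤ 5)
  C vs B: [1 vs 2, 3 vs 3, 6 vs 3] → C does not strictly dominate B (column X: 1 ≤ 2)
No single strategy strictly dominates all others → no strictly dominant strategy.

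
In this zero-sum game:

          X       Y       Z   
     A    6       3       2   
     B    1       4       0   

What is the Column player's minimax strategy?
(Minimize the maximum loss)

Column should play Z, value = 2

Work:
Column player minimizes Row's maximum payoff:
Column X: max payoff to Row = 6
Column Y: max payoff to Row = 4
Column Z: max payoff to Row = 2
Minimum is 2, achieved by column Z.
Minimax strategy: Z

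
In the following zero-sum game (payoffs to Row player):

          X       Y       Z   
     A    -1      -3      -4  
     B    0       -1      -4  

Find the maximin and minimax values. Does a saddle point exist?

Maximin = -4, Minimax = -4, Saddle: True

Work:
Row minimums: [-4, -4] → maximin = -4
Column maximums: [0, -1, -4] → minimax = -4
Saddle point exists! Game value = -4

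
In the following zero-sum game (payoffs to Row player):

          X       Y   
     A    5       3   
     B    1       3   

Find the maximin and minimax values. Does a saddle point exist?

Maximin = 3, Minimax = 3, Saddle: True

Work:
Row minimums: [3, 1] → maximin = 3
Column maximums: [5, 3] → minimax = 3
Saddle point exists! Game value = 3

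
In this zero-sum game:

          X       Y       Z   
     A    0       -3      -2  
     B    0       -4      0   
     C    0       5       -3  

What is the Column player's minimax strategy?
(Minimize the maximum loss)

Column should play X or Z (all achieve the minimum), value = 0

Work:
Column player minimizes Row's maximum payoff:
Column X: max payoff to Row = 0
Column Y: max payoff to Row = 5
Column Z: max payoff to Row = 0
Minimum is 0, achieved by columns X, Z (tied).
Each of X or Z is a minimax strategy.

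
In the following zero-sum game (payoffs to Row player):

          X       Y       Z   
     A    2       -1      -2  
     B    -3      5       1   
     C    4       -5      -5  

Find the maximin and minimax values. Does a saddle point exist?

Maximin = -2, Minimax = 1, Saddle: False

Work:
Row minimums: [-2, -3, -5] → maximin = -2
Column maximums: [4, 5, 1] → minimax = 1
No saddle point (maximin ≠ minimax). Mixed strategy needed.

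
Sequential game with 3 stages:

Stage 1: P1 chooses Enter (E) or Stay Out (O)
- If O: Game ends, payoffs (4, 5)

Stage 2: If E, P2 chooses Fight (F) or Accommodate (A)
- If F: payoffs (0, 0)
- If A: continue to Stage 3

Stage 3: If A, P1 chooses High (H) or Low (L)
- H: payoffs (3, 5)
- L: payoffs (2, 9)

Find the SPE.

SPE: (O, A, H); Outcome (4, 5)

Work:
Stage 3: P1 chooses H (3 vs 2)
Stage 2: P2: F->0, A->5 (anticipating H). Choose A
Stage 1: P1: O->4, E->3 (anticipating A, H). Choose O
SPE path: O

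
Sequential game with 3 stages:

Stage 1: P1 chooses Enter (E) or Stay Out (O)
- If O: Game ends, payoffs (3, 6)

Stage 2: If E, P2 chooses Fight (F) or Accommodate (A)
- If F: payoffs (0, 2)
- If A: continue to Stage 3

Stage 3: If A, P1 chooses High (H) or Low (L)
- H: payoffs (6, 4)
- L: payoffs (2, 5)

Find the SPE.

SPE: (E, A, H); Outcome (6, 4)

Work:
Stage 3: P1 chooses H (6 vs 2)
Stage 2: P2: F->2, A->4 (anticipating H). Choose A
Stage 1: P1: O->3, E->6 (anticipating A, H). Choose E
SPE path: E -> A -> H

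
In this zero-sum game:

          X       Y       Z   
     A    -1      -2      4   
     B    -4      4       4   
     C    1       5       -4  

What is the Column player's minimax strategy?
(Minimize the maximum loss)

Column should play X, value = 1

Work:
Column player minimizes Row's maximum payoff:
Column X: max payoff to Row = 1
Column Y: max payoff to Row = 5
Column Z: max payoff to Row = 4
Minimum is 1, achieved by column X.
Minimax strategy: X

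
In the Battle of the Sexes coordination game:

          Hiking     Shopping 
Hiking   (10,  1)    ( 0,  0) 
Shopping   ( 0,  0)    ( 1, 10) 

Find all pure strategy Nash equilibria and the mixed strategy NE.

Pure NE: (Hiking, Hiking) and (Shopping, Shopping); Mixed NE: p = 0.9091, q = 0.0909

Work:
Check pure NE:
(Hiking, Hiking): (10, 1) - no unilateral deviation beneficial
(Shopping, Shopping): (1, 10) - no unilateral deviation beneficial
Mixed NE: P1 plays Hiking with p = 0.9091, P2 plays Hiking with q = 0.0909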